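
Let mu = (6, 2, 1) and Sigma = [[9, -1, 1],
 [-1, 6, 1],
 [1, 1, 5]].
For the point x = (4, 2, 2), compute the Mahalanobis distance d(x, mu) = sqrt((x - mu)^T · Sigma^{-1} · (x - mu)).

Step 1 — centre the observation: (x - mu) = (-2, 0, 1).

Step 2 — invert Sigma (cofactor / det for 3×3, or solve directly):
  Sigma^{-1} = [[0.1169, 0.0242, -0.0282],
 [0.0242, 0.1774, -0.0403],
 [-0.0282, -0.0403, 0.2137]].

Step 3 — form the quadratic (x - mu)^T · Sigma^{-1} · (x - mu):
  Sigma^{-1} · (x - mu) = (-0.2621, -0.0887, 0.2702).
  (x - mu)^T · [Sigma^{-1} · (x - mu)] = (-2)·(-0.2621) + (0)·(-0.0887) + (1)·(0.2702) = 0.7944.

Step 4 — take square root: d = √(0.7944) ≈ 0.8913.

d(x, mu) = √(0.7944) ≈ 0.8913


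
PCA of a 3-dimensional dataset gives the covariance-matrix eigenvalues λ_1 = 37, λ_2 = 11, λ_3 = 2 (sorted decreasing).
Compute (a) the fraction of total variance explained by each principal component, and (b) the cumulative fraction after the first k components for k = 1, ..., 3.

Step 1 — total variance = trace(Sigma) = Σ λ_i = 37 + 11 + 2 = 50.

Step 2 — fraction explained by component i = λ_i / Σ λ:
  PC1: 37/50 = 0.74
  PC2: 11/50 = 0.22
  PC3: 2/50 = 0.04

Step 3 — cumulative fraction after k components = (λ_1 + ... + λ_k) / Σ λ:
  k = 1: 37/50 = 0.74
  k = 2: (37 + 11)/50 = 48/50 = 0.96
  k = 3: (37 + 11 + 2)/50 = 50/50 = 1

Summary (fraction, with percent):

explained: PC1 0.74 (74%), PC2 0.22 (22%), PC3 0.04 (4%);  cumulative: 0.74, 0.96, 1


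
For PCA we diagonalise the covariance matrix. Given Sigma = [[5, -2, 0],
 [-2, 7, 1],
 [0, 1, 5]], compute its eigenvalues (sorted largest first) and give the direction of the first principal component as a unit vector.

Step 1 — characteristic polynomial p(λ) = det(λI - Sigma) = λ³ - tr·λ² + c_1·λ - det, where tr = trace, c_1 = sum of the principal 2×2 minors, det = det(Sigma):
  tr = 5 + 7 + 5 = 17,
  c_1 = (5·7 - (-2)²) + (5·5 - (0)²) + (7·5 - (1)²) = 31 + 25 + 34 = 90,
  det = 5·(7·5 - (1)²) - (-2)·((-2)·5 - (1)·(0)) + (0)·((-2)·(1) - 7·(0)) = 5·(34) - (-2)·(-10) + (0)·(-2) = 150.
  So p(λ) = λ³ - 17λ² + 90λ - 150.
Step 2 — look for an integer root (rational root theorem: any rational root is an integer divisor of 150). Testing λ = 5:
  p(5) = 125 - 425 + 450 - 150 = 0  ✓
  Dividing out (λ - 5): p(λ) = (λ - 5)(λ² - 12λ + 30).
Step 3 — remaining eigenvalues from the quadratic λ² - 12λ + 30 = 0:
  Δ = 12² - 4·30 = 144 - 120 = 24,  λ = (12 ± √24)/2 = (12 ± 4.899)/2 ≈ 8.4495 or 3.5505.
  Sorted: λ_1 = 8.4495,  λ_2 = 5,  λ_3 = 3.5505  (check: sum = 17 = tr ✓).

Step 4 — unit eigenvector for λ_1 ≈ 8.4495: v spans the null space of (Sigma - λ_1 I), whose rows are
  r_1 = (-3.4495, -2, 0),  r_2 = (-2, -1.4495, 1),  r_3 = (0, 1, -3.4495).
  v is orthogonal to every row, so take v ∝ r_1 × r_2 = ((-2)·(1) - (0)·(-1.4495), (0)·(-2) - (-3.4495)·(1), (-3.4495)·(-1.4495) - (-2)·(-2)) ≈ (-2, 3.4495, 1).
  Rescale (multiply by -1 so the first nonzero entry is positive): u = (2, -3.4495, -1).
  ||u|| = √((2)² + (-3.4495)² + (-1)²) = √(16.899) ≈ 4.1108,  v_1 = u/||u|| ≈ (0.4865, -0.8391, -0.2433) (||v_1|| = 1).

λ_1 = 8.4495,  λ_2 = 5,  λ_3 = 3.5505;  v_1 ≈ (0.4865, -0.8391, -0.2433)


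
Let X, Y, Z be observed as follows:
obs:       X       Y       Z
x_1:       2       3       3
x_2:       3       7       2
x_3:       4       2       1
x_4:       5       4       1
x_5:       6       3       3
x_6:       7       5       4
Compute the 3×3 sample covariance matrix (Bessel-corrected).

Step 1 — column means:
  mean(X) = (2 + 3 + 4 + 5 + 6 + 7) / 6 = 27/6 = 4.5
  mean(Y) = (3 + 7 + 2 + 4 + 3 + 5) / 6 = 24/6 = 4
  mean(Z) = (3 + 2 + 1 + 1 + 3 + 4) / 6 = 14/6 = 2.3333

Step 2 — sample covariance S[i,j] = (1/(n-1)) · Σ_k (x_{k,i} - mean_i) · (x_{k,j} - mean_j), with n-1 = 5.
  S[X,X] = ((-2.5)·(-2.5) + (-1.5)·(-1.5) + (-0.5)·(-0.5) + (0.5)·(0.5) + (1.5)·(1.5) + (2.5)·(2.5)) / 5 = 17.5/5 = 3.5
  S[X,Y] = ((-2.5)·(-1) + (-1.5)·(3) + (-0.5)·(-2) + (0.5)·(0) + (1.5)·(-1) + (2.5)·(1)) / 5 = 0/5 = 0
  S[X,Z] = ((-2.5)·(0.6667) + (-1.5)·(-0.3333) + (-0.5)·(-1.3333) + (0.5)·(-1.3333) + (1.5)·(0.6667) + (2.5)·(1.6667)) / 5 = 4/5 = 0.8
  S[Y,Y] = ((-1)·(-1) + (3)·(3) + (-2)·(-2) + (0)·(0) + (-1)·(-1) + (1)·(1)) / 5 = 16/5 = 3.2
  S[Y,Z] = ((-1)·(0.6667) + (3)·(-0.3333) + (-2)·(-1.3333) + (0)·(-1.3333) + (-1)·(0.6667) + (1)·(1.6667)) / 5 = 2/5 = 0.4
  S[Z,Z] = ((0.6667)·(0.6667) + (-0.3333)·(-0.3333) + (-1.3333)·(-1.3333) + (-1.3333)·(-1.3333) + (0.6667)·(0.6667) + (1.6667)·(1.6667)) / 5 = 7.3333/5 = 1.4667

S is symmetric (S[j,i] = S[i,j]). Assembling:

S = [[3.5, 0, 0.8],
 [0, 3.2, 0.4],
 [0.8, 0.4, 1.4667]]


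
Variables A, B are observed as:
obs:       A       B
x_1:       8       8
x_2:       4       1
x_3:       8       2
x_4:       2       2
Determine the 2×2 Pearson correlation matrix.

Step 1 — column means:
  mean(A) = (8 + 4 + 8 + 2) / 4 = 22/4 = 5.5
  mean(B) = (8 + 1 + 2 + 2) / 4 = 13/4 = 3.25

Step 2 — sample variances and covariances s[i,j] = (1/(n-1)) · Σ_k (x_{k,i} - mean_i) · (x_{k,j} - mean_j), with n-1 = 3:
  s[A,A] = ((2.5)·(2.5) + (-1.5)·(-1.5) + (2.5)·(2.5) + (-3.5)·(-3.5)) / 3 = 27/3 = 9
  s[A,B] = ((2.5)·(4.75) + (-1.5)·(-2.25) + (2.5)·(-1.25) + (-3.5)·(-1.25)) / 3 = 16.5/3 = 5.5
  s[B,B] = ((4.75)·(4.75) + (-2.25)·(-2.25) + (-1.25)·(-1.25) + (-1.25)·(-1.25)) / 3 = 30.75/3 = 10.25
  Sample standard deviations s_i = √(s[i,i]):
  s(A) = √(9) = 3
  s(B) = √(10.25) = 3.2016

Step 3 — r_{ij} = s_{ij} / (s_i · s_j):
  r[A,A] = 1 (diagonal).
  r[A,B] = 5.5 / (3 · 3.2016) = 5.5 / 9.6047 = 0.5726
  r[B,B] = 1 (diagonal).

R is symmetric with unit diagonal. Assembling:

R = [[1, 0.5726],
 [0.5726, 1]]


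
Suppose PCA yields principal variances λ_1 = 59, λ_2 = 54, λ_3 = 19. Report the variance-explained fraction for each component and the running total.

Step 1 — total variance = trace(Sigma) = Σ λ_i = 59 + 54 + 19 = 132.

Step 2 — fraction explained by component i = λ_i / Σ λ:
  PC1: 59/132 = 0.447
  PC2: 54/132 = 0.4091
  PC3: 19/132 = 0.1439

Step 3 — cumulative fraction after k components = (λ_1 + ... + λ_k) / Σ λ:
  k = 1: 59/132 = 0.447
  k = 2: (59 + 54)/132 = 113/132 = 0.8561
  k = 3: (59 + 54 + 19)/132 = 132/132 = 1

Summary (fraction, with percent):

explained: PC1 0.447 (44.7%), PC2 0.4091 (40.91%), PC3 0.1439 (14.39%);  cumulative: 0.447, 0.8561, 1


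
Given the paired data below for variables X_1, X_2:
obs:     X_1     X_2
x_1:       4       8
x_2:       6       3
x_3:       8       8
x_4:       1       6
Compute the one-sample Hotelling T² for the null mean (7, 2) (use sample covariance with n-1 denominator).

Step 1 — sample mean vector:
  mean(X_1) = (4 + 6 + 8 + 1) / 4 = 19/4 = 4.75
  mean(X_2) = (8 + 3 + 8 + 6) / 4 = 25/4 = 6.25
  x̄ = (4.75, 6.25),  deviation x̄ - mu_0 = (4.75, 6.25) - (7, 2) = (-2.25, 4.25).

Step 2 — sample covariance matrix, S[i,j] = (1/(n-1)) · Σ_k (x_{k,i} - mean_i) · (x_{k,j} - mean_j), divisor n-1 = 3:
  S[X_1,X_1] = ((-0.75)·(-0.75) + (1.25)·(1.25) + (3.25)·(3.25) + (-3.75)·(-3.75)) / 3 = 26.75/3 = 8.9167
  S[X_1,X_2] = ((-0.75)·(1.75) + (1.25)·(-3.25) + (3.25)·(1.75) + (-3.75)·(-0.25)) / 3 = 1.25/3 = 0.4167
  S[X_2,X_2] = ((1.75)·(1.75) + (-3.25)·(-3.25) + (1.75)·(1.75) + (-0.25)·(-0.25)) / 3 = 16.75/3 = 5.5833
  S = [[8.9167, 0.4167],
 [0.4167, 5.5833]].

Step 3 — invert S. det(S) = 8.9167·5.5833 - (0.4167)² = 49.6111.
  S^{-1} = (1/det) · [[d, -b], [-b, a]] = [[0.1125, -0.0084],
 [-0.0084, 0.1797]].

Step 4 — quadratic form (x̄ - mu_0)^T · S^{-1} · (x̄ - mu_0):
  S^{-1} · (x̄ - mu_0) = (-0.2889, 0.7828),
  (x̄ - mu_0)^T · [...] = (-2.25)·(-0.2889) + (4.25)·(0.7828) = 3.9768.

Step 5 — scale by n: T² = 4 · 3.9768 = 15.9071.

T² ≈ 15.9071


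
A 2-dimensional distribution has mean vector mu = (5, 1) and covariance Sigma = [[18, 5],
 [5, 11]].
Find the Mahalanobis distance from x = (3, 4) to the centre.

Step 1 — centre the observation: (x - mu) = (-2, 3).

Step 2 — invert Sigma. det(Sigma) = 18·11 - (5)² = 173.
  Sigma^{-1} = (1/det) · [[d, -b], [-b, a]] = [[0.0636, -0.0289],
 [-0.0289, 0.104]].

Step 3 — form the quadratic (x - mu)^T · Sigma^{-1} · (x - mu):
  Sigma^{-1} · (x - mu) = (-0.2139, 0.3699).
  (x - mu)^T · [Sigma^{-1} · (x - mu)] = (-2)·(-0.2139) + (3)·(0.3699) = 1.5376.

Step 4 — take square root: d = √(1.5376) ≈ 1.24.

d(x, mu) = √(1.5376) ≈ 1.24


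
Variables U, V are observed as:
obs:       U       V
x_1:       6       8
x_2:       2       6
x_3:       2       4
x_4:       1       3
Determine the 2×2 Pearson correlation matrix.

Step 1 — column means:
  mean(U) = (6 + 2 + 2 + 1) / 4 = 11/4 = 2.75
  mean(V) = (8 + 6 + 4 + 3) / 4 = 21/4 = 5.25

Step 2 — sample variances and covariances s[i,j] = (1/(n-1)) · Σ_k (x_{k,i} - mean_i) · (x_{k,j} - mean_j), with n-1 = 3:
  s[U,U] = ((3.25)·(3.25) + (-0.75)·(-0.75) + (-0.75)·(-0.75) + (-1.75)·(-1.75)) / 3 = 14.75/3 = 4.9167
  s[U,V] = ((3.25)·(2.75) + (-0.75)·(0.75) + (-0.75)·(-1.25) + (-1.75)·(-2.25)) / 3 = 13.25/3 = 4.4167
  s[V,V] = ((2.75)·(2.75) + (0.75)·(0.75) + (-1.25)·(-1.25) + (-2.25)·(-2.25)) / 3 = 14.75/3 = 4.9167
  Sample standard deviations s_i = √(s[i,i]):
  s(U) = √(4.9167) = 2.2174
  s(V) = √(4.9167) = 2.2174

Step 3 — r_{ij} = s_{ij} / (s_i · s_j):
  r[U,U] = 1 (diagonal).
  r[U,V] = 4.4167 / (2.2174 · 2.2174) = 4.4167 / 4.9167 = 0.8983
  r[V,V] = 1 (diagonal).

R is symmetric with unit diagonal. Assembling:

R = [[1, 0.8983],
 [0.8983, 1]]


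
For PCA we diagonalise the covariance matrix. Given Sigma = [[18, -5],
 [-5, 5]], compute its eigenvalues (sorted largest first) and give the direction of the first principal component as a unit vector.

Step 1 — characteristic polynomial of 2×2 Sigma:
  det(Sigma - λI) = λ² - trace · λ + det = 0.
  trace = 18 + 5 = 23, det = 18·5 - (-5)² = 65.
Step 2 — discriminant:
  Δ = trace² - 4·det = 529 - 260 = 269.
Step 3 — eigenvalues:
  λ = (trace ± √Δ)/2 = (23 ± 16.4012)/2,
  λ_1 = 19.7006,  λ_2 = 3.2994.

Step 4 — unit eigenvector for λ_1: solve (Sigma - λ_1 I)v = 0. First row:
  (18 - 19.7006)·v_x + (-5)·v_y = 0, i.e. (-1.7006)·v_x + (-5)·v_y = 0,
  so v ∝ (b, λ_1 - a) = (-5, 1.7006); multiply by -1 so the first entry is positive: u = (5, -1.7006).
  ||u|| = √((5)² + (-1.7006)²) = √(27.8921) ≈ 5.2813,
  v_1 = u/||u|| ≈ (0.9467, -0.322) (||v_1|| = 1).

λ_1 = 19.7006,  λ_2 = 3.2994;  v_1 ≈ (0.9467, -0.322)


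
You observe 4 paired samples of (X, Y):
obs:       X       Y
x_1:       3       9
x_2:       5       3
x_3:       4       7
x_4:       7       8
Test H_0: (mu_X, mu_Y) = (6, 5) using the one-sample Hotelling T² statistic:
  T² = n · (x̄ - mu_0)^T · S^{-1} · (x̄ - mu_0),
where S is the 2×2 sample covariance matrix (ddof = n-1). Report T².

Step 1 — sample mean vector:
  mean(X) = (3 + 5 + 4 + 7) / 4 = 19/4 = 4.75
  mean(Y) = (9 + 3 + 7 + 8) / 4 = 27/4 = 6.75
  x̄ = (4.75, 6.75),  deviation x̄ - mu_0 = (4.75, 6.75) - (6, 5) = (-1.25, 1.75).

Step 2 — sample covariance matrix, S[i,j] = (1/(n-1)) · Σ_k (x_{k,i} - mean_i) · (x_{k,j} - mean_j), divisor n-1 = 3:
  S[X,X] = ((-1.75)·(-1.75) + (0.25)·(0.25) + (-0.75)·(-0.75) + (2.25)·(2.25)) / 3 = 8.75/3 = 2.9167
  S[X,Y] = ((-1.75)·(2.25) + (0.25)·(-3.75) + (-0.75)·(0.25) + (2.25)·(1.25)) / 3 = -2.25/3 = -0.75
  S[Y,Y] = ((2.25)·(2.25) + (-3.75)·(-3.75) + (0.25)·(0.25) + (1.25)·(1.25)) / 3 = 20.75/3 = 6.9167
  S = [[2.9167, -0.75],
 [-0.75, 6.9167]].

Step 3 — invert S. det(S) = 2.9167·6.9167 - (-0.75)² = 19.6111.
  S^{-1} = (1/det) · [[d, -b], [-b, a]] = [[0.3527, 0.0382],
 [0.0382, 0.1487]].

Step 4 — quadratic form (x̄ - mu_0)^T · S^{-1} · (x̄ - mu_0):
  S^{-1} · (x̄ - mu_0) = (-0.3739, 0.2125),
  (x̄ - mu_0)^T · [...] = (-1.25)·(-0.3739) + (1.75)·(0.2125) = 0.8392.

Step 5 — scale by n: T² = 4 · 0.8392 = 3.3569.

T² ≈ 3.3569


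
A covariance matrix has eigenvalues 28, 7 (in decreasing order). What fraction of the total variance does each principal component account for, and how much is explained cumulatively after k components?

Step 1 — total variance = trace(Sigma) = Σ λ_i = 28 + 7 = 35.

Step 2 — fraction explained by component i = λ_i / Σ λ:
  PC1: 28/35 = 0.8
  PC2: 7/35 = 0.2

Step 3 — cumulative fraction after k components = (λ_1 + ... + λ_k) / Σ λ:
  k = 1: 28/35 = 0.8
  k = 2: (28 + 7)/35 = 35/35 = 1

Summary (fraction, with percent):

explained: PC1 0.8 (80%), PC2 0.2 (20%);  cumulative: 0.8, 1


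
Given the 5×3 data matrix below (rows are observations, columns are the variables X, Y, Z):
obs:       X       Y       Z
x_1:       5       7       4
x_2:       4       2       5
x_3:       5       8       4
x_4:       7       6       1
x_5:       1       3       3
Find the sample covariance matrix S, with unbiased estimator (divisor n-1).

Step 1 — column means:
  mean(X) = (5 + 4 + 5 + 7 + 1) / 5 = 22/5 = 4.4
  mean(Y) = (7 + 2 + 8 + 6 + 3) / 5 = 26/5 = 5.2
  mean(Z) = (4 + 5 + 4 + 1 + 3) / 5 = 17/5 = 3.4

Step 2 — sample covariance S[i,j] = (1/(n-1)) · Σ_k (x_{k,i} - mean_i) · (x_{k,j} - mean_j), with n-1 = 4.
  S[X,X] = ((0.6)·(0.6) + (-0.4)·(-0.4) + (0.6)·(0.6) + (2.6)·(2.6) + (-3.4)·(-3.4)) / 4 = 19.2/4 = 4.8
  S[X,Y] = ((0.6)·(1.8) + (-0.4)·(-3.2) + (0.6)·(2.8) + (2.6)·(0.8) + (-3.4)·(-2.2)) / 4 = 13.6/4 = 3.4
  S[X,Z] = ((0.6)·(0.6) + (-0.4)·(1.6) + (0.6)·(0.6) + (2.6)·(-2.4) + (-3.4)·(-0.4)) / 4 = -4.8/4 = -1.2
  S[Y,Y] = ((1.8)·(1.8) + (-3.2)·(-3.2) + (2.8)·(2.8) + (0.8)·(0.8) + (-2.2)·(-2.2)) / 4 = 26.8/4 = 6.7
  S[Y,Z] = ((1.8)·(0.6) + (-3.2)·(1.6) + (2.8)·(0.6) + (0.8)·(-2.4) + (-2.2)·(-0.4)) / 4 = -3.4/4 = -0.85
  S[Z,Z] = ((0.6)·(0.6) + (1.6)·(1.6) + (0.6)·(0.6) + (-2.4)·(-2.4) + (-0.4)·(-0.4)) / 4 = 9.2/4 = 2.3

S is symmetric (S[j,i] = S[i,j]). Assembling:

S = [[4.8, 3.4, -1.2],
 [3.4, 6.7, -0.85],
 [-1.2, -0.85, 2.3]]


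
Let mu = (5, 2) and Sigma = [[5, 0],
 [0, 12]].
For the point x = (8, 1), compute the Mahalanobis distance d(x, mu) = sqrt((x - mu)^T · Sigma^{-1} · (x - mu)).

Step 1 — centre the observation: (x - mu) = (3, -1).

Step 2 — invert Sigma. det(Sigma) = 5·12 - (0)² = 60.
  Sigma^{-1} = (1/det) · [[d, -b], [-b, a]] = [[0.2, 0],
 [0, 0.0833]].

Step 3 — form the quadratic (x - mu)^T · Sigma^{-1} · (x - mu):
  Sigma^{-1} · (x - mu) = (0.6, -0.0833).
  (x - mu)^T · [Sigma^{-1} · (x - mu)] = (3)·(0.6) + (-1)·(-0.0833) = 1.8833.

Step 4 — take square root: d = √(1.8833) ≈ 1.3723.

d(x, mu) = √(1.8833) ≈ 1.3723


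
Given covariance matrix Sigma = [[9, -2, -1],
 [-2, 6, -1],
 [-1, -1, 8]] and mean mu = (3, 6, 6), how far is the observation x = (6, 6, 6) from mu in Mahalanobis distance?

Step 1 — centre the observation: (x - mu) = (3, 0, 0).

Step 2 — invert Sigma (cofactor / det for 3×3, or solve directly):
  Sigma^{-1} = [[0.1234, 0.0446, 0.021],
 [0.0446, 0.1864, 0.0289],
 [0.021, 0.0289, 0.1312]].

Step 3 — form the quadratic (x - mu)^T · Sigma^{-1} · (x - mu):
  Sigma^{-1} · (x - mu) = (0.3701, 0.1339, 0.063).
  (x - mu)^T · [Sigma^{-1} · (x - mu)] = (3)·(0.3701) + (0)·(0.1339) + (0)·(0.063) = 1.1102.

Step 4 — take square root: d = √(1.1102) ≈ 1.0537.

d(x, mu) = √(1.1102) ≈ 1.0537


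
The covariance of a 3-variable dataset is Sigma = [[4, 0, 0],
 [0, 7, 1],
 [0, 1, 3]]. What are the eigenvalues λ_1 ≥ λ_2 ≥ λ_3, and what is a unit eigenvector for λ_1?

Step 1 — characteristic polynomial p(λ) = det(λI - Sigma) = λ³ - tr·λ² + c_1·λ - det, where tr = trace, c_1 = sum of the principal 2×2 minors, det = det(Sigma):
  tr = 4 + 7 + 3 = 14,
  c_1 = (4·7 - (0)²) + (4·3 - (0)²) + (7·3 - (1)²) = 28 + 12 + 20 = 60,
  det = 4·(7·3 - (1)²) - (0)·((0)·3 - (1)·(0)) + (0)·((0)·(1) - 7·(0)) = 4·(20) - (0)·(0) + (0)·(0) = 80.
  So p(λ) = λ³ - 14λ² + 60λ - 80.
Step 2 — look for an integer root (rational root theorem: any rational root is an integer divisor of 80). Testing λ = 4:
  p(4) = 64 - 224 + 240 - 80 = 0  ✓
  Dividing out (λ - 4): p(λ) = (λ - 4)(λ² - 10λ + 20).
Step 3 — remaining eigenvalues from the quadratic λ² - 10λ + 20 = 0:
  Δ = 10² - 4·20 = 100 - 80 = 20,  λ = (10 ± √20)/2 = (10 ± 4.4721)/2 ≈ 7.2361 or 2.7639.
  Sorted: λ_1 = 7.2361,  λ_2 = 4,  λ_3 = 2.7639  (check: sum = 14 = tr ✓).

Step 4 — unit eigenvector for λ_1 ≈ 7.2361: v spans the null space of (Sigma - λ_1 I), whose rows are
  r_1 = (-3.2361, 0, 0),  r_2 = (0, -0.2361, 1),  r_3 = (0, 1, -4.2361).
  v is orthogonal to every row, so take v ∝ r_1 × r_2 = ((0)·(1) - (0)·(-0.2361), (0)·(0) - (-3.2361)·(1), (-3.2361)·(-0.2361) - (0)·(0)) ≈ (0, 3.2361, 0.7639).
  Let u = (0, 3.2361, 0.7639).
  ||u|| = √((0)² + (3.2361)² + (0.7639)²) = √(11.0557) ≈ 3.325,  v_1 = u/||u|| ≈ (0, 0.9732, 0.2298) (||v_1|| = 1).

λ_1 = 7.2361,  λ_2 = 4,  λ_3 = 2.7639;  v_1 ≈ (0, 0.9732, 0.2298)


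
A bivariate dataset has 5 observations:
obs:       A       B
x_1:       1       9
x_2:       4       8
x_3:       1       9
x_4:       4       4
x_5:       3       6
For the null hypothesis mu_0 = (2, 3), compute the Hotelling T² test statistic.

Step 1 — sample mean vector:
  mean(A) = (1 + 4 + 1 + 4 + 3) / 5 = 13/5 = 2.6
  mean(B) = (9 + 8 + 9 + 4 + 6) / 5 = 36/5 = 7.2
  x̄ = (2.6, 7.2),  deviation x̄ - mu_0 = (2.6, 7.2) - (2, 3) = (0.6, 4.2).

Step 2 — sample covariance matrix, S[i,j] = (1/(n-1)) · Σ_k (x_{k,i} - mean_i) · (x_{k,j} - mean_j), divisor n-1 = 4:
  S[A,A] = ((-1.6)·(-1.6) + (1.4)·(1.4) + (-1.6)·(-1.6) + (1.4)·(1.4) + (0.4)·(0.4)) / 4 = 9.2/4 = 2.3
  S[A,B] = ((-1.6)·(1.8) + (1.4)·(0.8) + (-1.6)·(1.8) + (1.4)·(-3.2) + (0.4)·(-1.2)) / 4 = -9.6/4 = -2.4
  S[B,B] = ((1.8)·(1.8) + (0.8)·(0.8) + (1.8)·(1.8) + (-3.2)·(-3.2) + (-1.2)·(-1.2)) / 4 = 18.8/4 = 4.7
  S = [[2.3, -2.4],
 [-2.4, 4.7]].

Step 3 — invert S. det(S) = 2.3·4.7 - (-2.4)² = 5.05.
  S^{-1} = (1/det) · [[d, -b], [-b, a]] = [[0.9307, 0.4752],
 [0.4752, 0.4554]].

Step 4 — quadratic form (x̄ - mu_0)^T · S^{-1} · (x̄ - mu_0):
  S^{-1} · (x̄ - mu_0) = (2.5545, 2.198),
  (x̄ - mu_0)^T · [...] = (0.6)·(2.5545) + (4.2)·(2.198) = 10.7644.

Step 5 — scale by n: T² = 5 · 10.7644 = 53.8218.

T² ≈ 53.8218


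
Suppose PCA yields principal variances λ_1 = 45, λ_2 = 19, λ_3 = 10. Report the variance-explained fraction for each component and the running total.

Step 1 — total variance = trace(Sigma) = Σ λ_i = 45 + 19 + 10 = 74.

Step 2 — fraction explained by component i = λ_i / Σ λ:
  PC1: 45/74 = 0.6081
  PC2: 19/74 = 0.2568
  PC3: 10/74 = 0.1351

Step 3 — cumulative fraction after k components = (λ_1 + ... + λ_k) / Σ λ:
  k = 1: 45/74 = 0.6081
  k = 2: (45 + 19)/74 = 64/74 = 0.8649
  k = 3: (45 + 19 + 10)/74 = 74/74 = 1

Summary (fraction, with percent):

explained: PC1 0.6081 (60.81%), PC2 0.2568 (25.68%), PC3 0.1351 (13.51%);  cumulative: 0.6081, 0.8649, 1


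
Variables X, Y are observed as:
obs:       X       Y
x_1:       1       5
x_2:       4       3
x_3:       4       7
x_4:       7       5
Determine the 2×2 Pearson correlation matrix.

Step 1 — column means:
  mean(X) = (1 + 4 + 4 + 7) / 4 = 16/4 = 4
  mean(Y) = (5 + 3 + 7 + 5) / 4 = 20/4 = 5

Step 2 — sample variances and covariances s[i,j] = (1/(n-1)) · Σ_k (x_{k,i} - mean_i) · (x_{k,j} - mean_j), with n-1 = 3:
  s[X,X] = ((-3)·(-3) + (0)·(0) + (0)·(0) + (3)·(3)) / 3 = 18/3 = 6
  s[X,Y] = ((-3)·(0) + (0)·(-2) + (0)·(2) + (3)·(0)) / 3 = 0/3 = 0
  s[Y,Y] = ((0)·(0) + (-2)·(-2) + (2)·(2) + (0)·(0)) / 3 = 8/3 = 2.6667
  Sample standard deviations s_i = √(s[i,i]):
  s(X) = √(6) = 2.4495
  s(Y) = √(2.6667) = 1.633

Step 3 — r_{ij} = s_{ij} / (s_i · s_j):
  r[X,X] = 1 (diagonal).
  r[X,Y] = 0 / (2.4495 · 1.633) = 0 / 4 = 0
  r[Y,Y] = 1 (diagonal).

R is symmetric with unit diagonal. Assembling:

R = [[1, 0],
 [0, 1]]


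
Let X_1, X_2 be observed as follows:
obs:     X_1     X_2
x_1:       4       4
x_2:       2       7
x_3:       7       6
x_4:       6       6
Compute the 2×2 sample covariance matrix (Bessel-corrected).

Step 1 — column means:
  mean(X_1) = (4 + 2 + 7 + 6) / 4 = 19/4 = 4.75
  mean(X_2) = (4 + 7 + 6 + 6) / 4 = 23/4 = 5.75

Step 2 — sample covariance S[i,j] = (1/(n-1)) · Σ_k (x_{k,i} - mean_i) · (x_{k,j} - mean_j), with n-1 = 3.
  S[X_1,X_1] = ((-0.75)·(-0.75) + (-2.75)·(-2.75) + (2.25)·(2.25) + (1.25)·(1.25)) / 3 = 14.75/3 = 4.9167
  S[X_1,X_2] = ((-0.75)·(-1.75) + (-2.75)·(1.25) + (2.25)·(0.25) + (1.25)·(0.25)) / 3 = -1.25/3 = -0.4167
  S[X_2,X_2] = ((-1.75)·(-1.75) + (1.25)·(1.25) + (0.25)·(0.25) + (0.25)·(0.25)) / 3 = 4.75/3 = 1.5833

S is symmetric (S[j,i] = S[i,j]). Assembling:

S = [[4.9167, -0.4167],
 [-0.4167, 1.5833]]


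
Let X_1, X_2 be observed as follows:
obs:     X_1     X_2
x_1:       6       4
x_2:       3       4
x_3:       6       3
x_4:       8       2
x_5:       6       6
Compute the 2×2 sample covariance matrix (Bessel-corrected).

Step 1 — column means:
  mean(X_1) = (6 + 3 + 6 + 8 + 6) / 5 = 29/5 = 5.8
  mean(X_2) = (4 + 4 + 3 + 2 + 6) / 5 = 19/5 = 3.8

Step 2 — sample covariance S[i,j] = (1/(n-1)) · Σ_k (x_{k,i} - mean_i) · (x_{k,j} - mean_j), with n-1 = 4.
  S[X_1,X_1] = ((0.2)·(0.2) + (-2.8)·(-2.8) + (0.2)·(0.2) + (2.2)·(2.2) + (0.2)·(0.2)) / 4 = 12.8/4 = 3.2
  S[X_1,X_2] = ((0.2)·(0.2) + (-2.8)·(0.2) + (0.2)·(-0.8) + (2.2)·(-1.8) + (0.2)·(2.2)) / 4 = -4.2/4 = -1.05
  S[X_2,X_2] = ((0.2)·(0.2) + (0.2)·(0.2) + (-0.8)·(-0.8) + (-1.8)·(-1.8) + (2.2)·(2.2)) / 4 = 8.8/4 = 2.2

S is symmetric (S[j,i] = S[i,j]). Assembling:

S = [[3.2, -1.05],
 [-1.05, 2.2]]


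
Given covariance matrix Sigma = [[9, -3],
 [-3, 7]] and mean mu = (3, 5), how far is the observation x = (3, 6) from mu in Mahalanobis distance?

Step 1 — centre the observation: (x - mu) = (0, 1).

Step 2 — invert Sigma. det(Sigma) = 9·7 - (-3)² = 54.
  Sigma^{-1} = (1/det) · [[d, -b], [-b, a]] = [[0.1296, 0.0556],
 [0.0556, 0.1667]].

Step 3 — form the quadratic (x - mu)^T · Sigma^{-1} · (x - mu):
  Sigma^{-1} · (x - mu) = (0.0556, 0.1667).
  (x - mu)^T · [Sigma^{-1} · (x - mu)] = (0)·(0.0556) + (1)·(0.1667) = 0.1667.

Step 4 — take square root: d = √(0.1667) ≈ 0.4082.

d(x, mu) = √(0.1667) ≈ 0.4082


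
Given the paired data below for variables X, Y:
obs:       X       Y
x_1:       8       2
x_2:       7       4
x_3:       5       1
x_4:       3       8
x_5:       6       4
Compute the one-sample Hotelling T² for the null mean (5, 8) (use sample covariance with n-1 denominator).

Step 1 — sample mean vector:
  mean(X) = (8 + 7 + 5 + 3 + 6) / 5 = 29/5 = 5.8
  mean(Y) = (2 + 4 + 1 + 8 + 4) / 5 = 19/5 = 3.8
  x̄ = (5.8, 3.8),  deviation x̄ - mu_0 = (5.8, 3.8) - (5, 8) = (0.8, -4.2).

Step 2 — sample covariance matrix, S[i,j] = (1/(n-1)) · Σ_k (x_{k,i} - mean_i) · (x_{k,j} - mean_j), divisor n-1 = 4:
  S[X,X] = ((2.2)·(2.2) + (1.2)·(1.2) + (-0.8)·(-0.8) + (-2.8)·(-2.8) + (0.2)·(0.2)) / 4 = 14.8/4 = 3.7
  S[X,Y] = ((2.2)·(-1.8) + (1.2)·(0.2) + (-0.8)·(-2.8) + (-2.8)·(4.2) + (0.2)·(0.2)) / 4 = -13.2/4 = -3.3
  S[Y,Y] = ((-1.8)·(-1.8) + (0.2)·(0.2) + (-2.8)·(-2.8) + (4.2)·(4.2) + (0.2)·(0.2)) / 4 = 28.8/4 = 7.2
  S = [[3.7, -3.3],
 [-3.3, 7.2]].

Step 3 — invert S. det(S) = 3.7·7.2 - (-3.3)² = 15.75.
  S^{-1} = (1/det) · [[d, -b], [-b, a]] = [[0.4571, 0.2095],
 [0.2095, 0.2349]].

Step 4 — quadratic form (x̄ - mu_0)^T · S^{-1} · (x̄ - mu_0):
  S^{-1} · (x̄ - mu_0) = (-0.5143, -0.819),
  (x̄ - mu_0)^T · [...] = (0.8)·(-0.5143) + (-4.2)·(-0.819) = 3.0286.

Step 5 — scale by n: T² = 5 · 3.0286 = 15.1429.

T² ≈ 15.1429


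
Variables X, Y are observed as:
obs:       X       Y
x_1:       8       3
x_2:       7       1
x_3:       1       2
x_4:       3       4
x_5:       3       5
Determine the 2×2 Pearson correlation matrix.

Step 1 — column means:
  mean(X) = (8 + 7 + 1 + 3 + 3) / 5 = 22/5 = 4.4
  mean(Y) = (3 + 1 + 2 + 4 + 5) / 5 = 15/5 = 3

Step 2 — sample variances and covariances s[i,j] = (1/(n-1)) · Σ_k (x_{k,i} - mean_i) · (x_{k,j} - mean_j), with n-1 = 4:
  s[X,X] = ((3.6)·(3.6) + (2.6)·(2.6) + (-3.4)·(-3.4) + (-1.4)·(-1.4) + (-1.4)·(-1.4)) / 4 = 35.2/4 = 8.8
  s[X,Y] = ((3.6)·(0) + (2.6)·(-2) + (-3.4)·(-1) + (-1.4)·(1) + (-1.4)·(2)) / 4 = -6/4 = -1.5
  s[Y,Y] = ((0)·(0) + (-2)·(-2) + (-1)·(-1) + (1)·(1) + (2)·(2)) / 4 = 10/4 = 2.5
  Sample standard deviations s_i = √(s[i,i]):
  s(X) = √(8.8) = 2.9665
  s(Y) = √(2.5) = 1.5811

Step 3 — r_{ij} = s_{ij} / (s_i · s_j):
  r[X,X] = 1 (diagonal).
  r[X,Y] = -1.5 / (2.9665 · 1.5811) = -1.5 / 4.6904 = -0.3198
  r[Y,Y] = 1 (diagonal).

R is symmetric with unit diagonal. Assembling:

R = [[1, -0.3198],
 [-0.3198, 1]]


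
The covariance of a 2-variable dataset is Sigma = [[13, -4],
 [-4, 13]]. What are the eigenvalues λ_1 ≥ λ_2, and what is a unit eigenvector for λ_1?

Step 1 — characteristic polynomial of 2×2 Sigma:
  det(Sigma - λI) = λ² - trace · λ + det = 0.
  trace = 13 + 13 = 26, det = 13·13 - (-4)² = 153.
Step 2 — discriminant:
  Δ = trace² - 4·det = 676 - 612 = 64.
Step 3 — eigenvalues:
  λ = (trace ± √Δ)/2 = (26 ± 8)/2,
  λ_1 = 17,  λ_2 = 9.

Step 4 — unit eigenvector for λ_1: solve (Sigma - λ_1 I)v = 0. First row:
  (13 - 17)·v_x + (-4)·v_y = 0, i.e. (-4)·v_x + (-4)·v_y = 0,
  so v ∝ (b, λ_1 - a) = (-4, 4); multiply by -1 so the first entry is positive: u = (4, -4).
  ||u|| = √((4)² + (-4)²) = √(32) ≈ 5.6569,
  v_1 = u/||u|| ≈ (0.7071, -0.7071) (||v_1|| = 1).

λ_1 = 17,  λ_2 = 9;  v_1 ≈ (0.7071, -0.7071)


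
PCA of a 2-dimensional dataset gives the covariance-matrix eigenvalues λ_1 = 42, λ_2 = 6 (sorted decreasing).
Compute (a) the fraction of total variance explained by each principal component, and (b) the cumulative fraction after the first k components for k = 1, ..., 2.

Step 1 — total variance = trace(Sigma) = Σ λ_i = 42 + 6 = 48.

Step 2 — fraction explained by component i = λ_i / Σ λ:
  PC1: 42/48 = 0.875
  PC2: 6/48 = 0.125

Step 3 — cumulative fraction after k components = (λ_1 + ... + λ_k) / Σ λ:
  k = 1: 42/48 = 0.875
  k = 2: (42 + 6)/48 = 48/48 = 1

Summary (fraction, with percent):

explained: PC1 0.875 (87.5%), PC2 0.125 (12.5%);  cumulative: 0.875, 1


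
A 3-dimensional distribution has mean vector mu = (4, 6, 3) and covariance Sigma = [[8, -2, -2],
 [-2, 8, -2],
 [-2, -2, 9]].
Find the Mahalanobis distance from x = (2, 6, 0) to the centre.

Step 1 — centre the observation: (x - mu) = (-2, 0, -3).

Step 2 — invert Sigma (cofactor / det for 3×3, or solve directly):
  Sigma^{-1} = [[0.1478, 0.0478, 0.0435],
 [0.0478, 0.1478, 0.0435],
 [0.0435, 0.0435, 0.1304]].

Step 3 — form the quadratic (x - mu)^T · Sigma^{-1} · (x - mu):
  Sigma^{-1} · (x - mu) = (-0.4261, -0.2261, -0.4783).
  (x - mu)^T · [Sigma^{-1} · (x - mu)] = (-2)·(-0.4261) + (0)·(-0.2261) + (-3)·(-0.4783) = 2.287.

Step 4 — take square root: d = √(2.287) ≈ 1.5123.

d(x, mu) = √(2.287) ≈ 1.5123


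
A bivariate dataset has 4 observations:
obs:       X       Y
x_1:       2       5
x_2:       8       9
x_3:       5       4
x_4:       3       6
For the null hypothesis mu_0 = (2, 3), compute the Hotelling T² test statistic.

Step 1 — sample mean vector:
  mean(X) = (2 + 8 + 5 + 3) / 4 = 18/4 = 4.5
  mean(Y) = (5 + 9 + 4 + 6) / 4 = 24/4 = 6
  x̄ = (4.5, 6),  deviation x̄ - mu_0 = (4.5, 6) - (2, 3) = (2.5, 3).

Step 2 — sample covariance matrix, S[i,j] = (1/(n-1)) · Σ_k (x_{k,i} - mean_i) · (x_{k,j} - mean_j), divisor n-1 = 3:
  S[X,X] = ((-2.5)·(-2.5) + (3.5)·(3.5) + (0.5)·(0.5) + (-1.5)·(-1.5)) / 3 = 21/3 = 7
  S[X,Y] = ((-2.5)·(-1) + (3.5)·(3) + (0.5)·(-2) + (-1.5)·(0)) / 3 = 12/3 = 4
  S[Y,Y] = ((-1)·(-1) + (3)·(3) + (-2)·(-2) + (0)·(0)) / 3 = 14/3 = 4.6667
  S = [[7, 4],
 [4, 4.6667]].

Step 3 — invert S. det(S) = 7·4.6667 - (4)² = 16.6667.
  S^{-1} = (1/det) · [[d, -b], [-b, a]] = [[0.28, -0.24],
 [-0.24, 0.42]].

Step 4 — quadratic form (x̄ - mu_0)^T · S^{-1} · (x̄ - mu_0):
  S^{-1} · (x̄ - mu_0) = (-0.02, 0.66),
  (x̄ - mu_0)^T · [...] = (2.5)·(-0.02) + (3)·(0.66) = 1.93.

Step 5 — scale by n: T² = 4 · 1.93 = 7.72.

T² ≈ 7.72


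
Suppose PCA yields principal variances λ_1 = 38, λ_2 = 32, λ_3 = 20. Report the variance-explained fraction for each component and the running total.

Step 1 — total variance = trace(Sigma) = Σ λ_i = 38 + 32 + 20 = 90.

Step 2 — fraction explained by component i = λ_i / Σ λ:
  PC1: 38/90 = 0.4222
  PC2: 32/90 = 0.3556
  PC3: 20/90 = 0.2222

Step 3 — cumulative fraction after k components = (λ_1 + ... + λ_k) / Σ λ:
  k = 1: 38/90 = 0.4222
  k = 2: (38 + 32)/90 = 70/90 = 0.7778
  k = 3: (38 + 32 + 20)/90 = 90/90 = 1

Summary (fraction, with percent):

explained: PC1 0.4222 (42.22%), PC2 0.3556 (35.56%), PC3 0.2222 (22.22%);  cumulative: 0.4222, 0.7778, 1


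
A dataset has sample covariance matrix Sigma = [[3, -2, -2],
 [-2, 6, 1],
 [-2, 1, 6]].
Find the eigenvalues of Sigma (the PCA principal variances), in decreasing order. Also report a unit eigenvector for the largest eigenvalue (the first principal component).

Step 1 — characteristic polynomial p(λ) = det(λI - Sigma) = λ³ - tr·λ² + c_1·λ - det, where tr = trace, c_1 = sum of the principal 2×2 minors, det = det(Sigma):
  tr = 3 + 6 + 6 = 15,
  c_1 = (3·6 - (-2)²) + (3·6 - (-2)²) + (6·6 - (1)²) = 14 + 14 + 35 = 63,
  det = 3·(6·6 - (1)²) - (-2)·((-2)·6 - (1)·(-2)) + (-2)·((-2)·(1) - 6·(-2)) = 3·(35) - (-2)·(-10) + (-2)·(10) = 65.
  So p(λ) = λ³ - 15λ² + 63λ - 65.
Step 2 — look for an integer root (rational root theorem: any rational root is an integer divisor of 65). Testing λ = 5:
  p(5) = 125 - 375 + 315 - 65 = 0  ✓
  Dividing out (λ - 5): p(λ) = (λ - 5)(λ² - 10λ + 13).
Step 3 — remaining eigenvalues from the quadratic λ² - 10λ + 13 = 0:
  Δ = 10² - 4·13 = 100 - 52 = 48,  λ = (10 ± √48)/2 = (10 ± 6.9282)/2 ≈ 8.4641 or 1.5359.
  Sorted: λ_1 = 8.4641,  λ_2 = 5,  λ_3 = 1.5359  (check: sum = 15 = tr ✓).

Step 4 — unit eigenvector for λ_1 ≈ 8.4641: v spans the null space of (Sigma - λ_1 I), whose rows are
  r_1 = (-5.4641, -2, -2),  r_2 = (-2, -2.4641, 1),  r_3 = (-2, 1, -2.4641).
  v is orthogonal to every row, so take v ∝ r_1 × r_2 = ((-2)·(1) - (-2)·(-2.4641), (-2)·(-2) - (-5.4641)·(1), (-5.4641)·(-2.4641) - (-2)·(-2)) ≈ (-6.9282, 9.4641, 9.4641).
  Rescale (multiply by -1 so the first nonzero entry is positive): u = (6.9282, -9.4641, -9.4641).
  ||u|| = √((6.9282)² + (-9.4641)² + (-9.4641)²) = √(227.1384) ≈ 15.0711,  v_1 = u/||u|| ≈ (0.4597, -0.628, -0.628) (||v_1|| = 1).

λ_1 = 8.4641,  λ_2 = 5,  λ_3 = 1.5359;  v_1 ≈ (0.4597, -0.628, -0.628)


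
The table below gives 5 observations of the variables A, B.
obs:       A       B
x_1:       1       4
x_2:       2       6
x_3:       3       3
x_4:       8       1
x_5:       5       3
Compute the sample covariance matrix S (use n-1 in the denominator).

Step 1 — column means:
  mean(A) = (1 + 2 + 3 + 8 + 5) / 5 = 19/5 = 3.8
  mean(B) = (4 + 6 + 3 + 1 + 3) / 5 = 17/5 = 3.4

Step 2 — sample covariance S[i,j] = (1/(n-1)) · Σ_k (x_{k,i} - mean_i) · (x_{k,j} - mean_j), with n-1 = 4.
  S[A,A] = ((-2.8)·(-2.8) + (-1.8)·(-1.8) + (-0.8)·(-0.8) + (4.2)·(4.2) + (1.2)·(1.2)) / 4 = 30.8/4 = 7.7
  S[A,B] = ((-2.8)·(0.6) + (-1.8)·(2.6) + (-0.8)·(-0.4) + (4.2)·(-2.4) + (1.2)·(-0.4)) / 4 = -16.6/4 = -4.15
  S[B,B] = ((0.6)·(0.6) + (2.6)·(2.6) + (-0.4)·(-0.4) + (-2.4)·(-2.4) + (-0.4)·(-0.4)) / 4 = 13.2/4 = 3.3

S is symmetric (S[j,i] = S[i,j]). Assembling:

S = [[7.7, -4.15],
 [-4.15, 3.3]]


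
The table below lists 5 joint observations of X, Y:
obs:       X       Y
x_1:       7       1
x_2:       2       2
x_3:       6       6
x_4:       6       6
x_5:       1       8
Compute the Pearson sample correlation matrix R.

Step 1 — column means:
  mean(X) = (7 + 2 + 6 + 6 + 1) / 5 = 22/5 = 4.4
  mean(Y) = (1 + 2 + 6 + 6 + 8) / 5 = 23/5 = 4.6

Step 2 — sample variances and covariances s[i,j] = (1/(n-1)) · Σ_k (x_{k,i} - mean_i) · (x_{k,j} - mean_j), with n-1 = 4:
  s[X,X] = ((2.6)·(2.6) + (-2.4)·(-2.4) + (1.6)·(1.6) + (1.6)·(1.6) + (-3.4)·(-3.4)) / 4 = 29.2/4 = 7.3
  s[X,Y] = ((2.6)·(-3.6) + (-2.4)·(-2.6) + (1.6)·(1.4) + (1.6)·(1.4) + (-3.4)·(3.4)) / 4 = -10.2/4 = -2.55
  s[Y,Y] = ((-3.6)·(-3.6) + (-2.6)·(-2.6) + (1.4)·(1.4) + (1.4)·(1.4) + (3.4)·(3.4)) / 4 = 35.2/4 = 8.8
  Sample standard deviations s_i = √(s[i,i]):
  s(X) = √(7.3) = 2.7019
  s(Y) = √(8.8) = 2.9665

Step 3 — r_{ij} = s_{ij} / (s_i · s_j):
  r[X,X] = 1 (diagonal).
  r[X,Y] = -2.55 / (2.7019 · 2.9665) = -2.55 / 8.015 = -0.3182
  r[Y,Y] = 1 (diagonal).

R is symmetric with unit diagonal. Assembling:

R = [[1, -0.3182],
 [-0.3182, 1]]


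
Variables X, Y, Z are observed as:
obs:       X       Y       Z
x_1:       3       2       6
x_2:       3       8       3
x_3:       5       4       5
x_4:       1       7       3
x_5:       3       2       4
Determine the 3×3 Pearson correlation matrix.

Step 1 — column means:
  mean(X) = (3 + 3 + 5 + 1 + 3) / 5 = 15/5 = 3
  mean(Y) = (2 + 8 + 4 + 7 + 2) / 5 = 23/5 = 4.6
  mean(Z) = (6 + 3 + 5 + 3 + 4) / 5 = 21/5 = 4.2

Step 2 — sample variances and covariances s[i,j] = (1/(n-1)) · Σ_k (x_{k,i} - mean_i) · (x_{k,j} - mean_j), with n-1 = 4:
  s[X,X] = ((0)·(0) + (0)·(0) + (2)·(2) + (-2)·(-2) + (0)·(0)) / 4 = 8/4 = 2
  s[X,Y] = ((0)·(-2.6) + (0)·(3.4) + (2)·(-0.6) + (-2)·(2.4) + (0)·(-2.6)) / 4 = -6/4 = -1.5
  s[X,Z] = ((0)·(1.8) + (0)·(-1.2) + (2)·(0.8) + (-2)·(-1.2) + (0)·(-0.2)) / 4 = 4/4 = 1
  s[Y,Y] = ((-2.6)·(-2.6) + (3.4)·(3.4) + (-0.6)·(-0.6) + (2.4)·(2.4) + (-2.6)·(-2.6)) / 4 = 31.2/4 = 7.8
  s[Y,Z] = ((-2.6)·(1.8) + (3.4)·(-1.2) + (-0.6)·(0.8) + (2.4)·(-1.2) + (-2.6)·(-0.2)) / 4 = -11.6/4 = -2.9
  s[Z,Z] = ((1.8)·(1.8) + (-1.2)·(-1.2) + (0.8)·(0.8) + (-1.2)·(-1.2) + (-0.2)·(-0.2)) / 4 = 6.8/4 = 1.7
  Sample standard deviations s_i = √(s[i,i]):
  s(X) = √(2) = 1.4142
  s(Y) = √(7.8) = 2.7928
  s(Z) = √(1.7) = 1.3038

Step 3 — r_{ij} = s_{ij} / (s_i · s_j):
  r[X,X] = 1 (diagonal).
  r[X,Y] = -1.5 / (1.4142 · 2.7928) = -1.5 / 3.9497 = -0.3798
  r[X,Z] = 1 / (1.4142 · 1.3038) = 1 / 1.8439 = 0.5423
  r[Y,Y] = 1 (diagonal).
  r[Y,Z] = -2.9 / (2.7928 · 1.3038) = -2.9 / 3.6414 = -0.7964
  r[Z,Z] = 1 (diagonal).

R is symmetric with unit diagonal. Assembling:

R = [[1, -0.3798, 0.5423],
 [-0.3798, 1, -0.7964],
 [0.5423, -0.7964, 1]]


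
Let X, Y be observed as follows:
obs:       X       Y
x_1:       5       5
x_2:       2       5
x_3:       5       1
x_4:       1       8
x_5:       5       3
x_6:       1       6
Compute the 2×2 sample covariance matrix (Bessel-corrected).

Step 1 — column means:
  mean(X) = (5 + 2 + 5 + 1 + 5 + 1) / 6 = 19/6 = 3.1667
  mean(Y) = (5 + 5 + 1 + 8 + 3 + 6) / 6 = 28/6 = 4.6667

Step 2 — sample covariance S[i,j] = (1/(n-1)) · Σ_k (x_{k,i} - mean_i) · (x_{k,j} - mean_j), with n-1 = 5.
  S[X,X] = ((1.8333)·(1.8333) + (-1.1667)·(-1.1667) + (1.8333)·(1.8333) + (-2.1667)·(-2.1667) + (1.8333)·(1.8333) + (-2.1667)·(-2.1667)) / 5 = 20.8333/5 = 4.1667
  S[X,Y] = ((1.8333)·(0.3333) + (-1.1667)·(0.3333) + (1.8333)·(-3.6667) + (-2.1667)·(3.3333) + (1.8333)·(-1.6667) + (-2.1667)·(1.3333)) / 5 = -19.6667/5 = -3.9333
  S[Y,Y] = ((0.3333)·(0.3333) + (0.3333)·(0.3333) + (-3.6667)·(-3.6667) + (3.3333)·(3.3333) + (-1.6667)·(-1.6667) + (1.3333)·(1.3333)) / 5 = 29.3333/5 = 5.8667

S is symmetric (S[j,i] = S[i,j]). Assembling:

S = [[4.1667, -3.9333],
 [-3.9333, 5.8667]]


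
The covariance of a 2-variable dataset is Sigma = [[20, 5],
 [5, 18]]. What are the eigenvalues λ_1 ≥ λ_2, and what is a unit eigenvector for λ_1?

Step 1 — characteristic polynomial of 2×2 Sigma:
  det(Sigma - λI) = λ² - trace · λ + det = 0.
  trace = 20 + 18 = 38, det = 20·18 - (5)² = 335.
Step 2 — discriminant:
  Δ = trace² - 4·det = 1444 - 1340 = 104.
Step 3 — eigenvalues:
  λ = (trace ± √Δ)/2 = (38 ± 10.198)/2,
  λ_1 = 24.099,  λ_2 = 13.901.

Step 4 — unit eigenvector for λ_1: solve (Sigma - λ_1 I)v = 0. First row:
  (20 - 24.099)·v_x + (5)·v_y = 0, i.e. (-4.099)·v_x + (5)·v_y = 0,
  so v ∝ (b, λ_1 - a) = (5, 4.099) = u.
  ||u|| = √((5)² + (4.099)²) = √(41.802) ≈ 6.4654,
  v_1 = u/||u|| ≈ (0.7733, 0.634) (||v_1|| = 1).

λ_1 = 24.099,  λ_2 = 13.901;  v_1 ≈ (0.7733, 0.634)


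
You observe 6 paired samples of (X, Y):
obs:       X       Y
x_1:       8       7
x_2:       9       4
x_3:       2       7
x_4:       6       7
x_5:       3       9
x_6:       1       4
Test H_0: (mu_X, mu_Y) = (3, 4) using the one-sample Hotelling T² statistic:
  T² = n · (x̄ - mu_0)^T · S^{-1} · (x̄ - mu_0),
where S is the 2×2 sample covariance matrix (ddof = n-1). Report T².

Step 1 — sample mean vector:
  mean(X) = (8 + 9 + 2 + 6 + 3 + 1) / 6 = 29/6 = 4.8333
  mean(Y) = (7 + 4 + 7 + 7 + 9 + 4) / 6 = 38/6 = 6.3333
  x̄ = (4.8333, 6.3333),  deviation x̄ - mu_0 = (4.8333, 6.3333) - (3, 4) = (1.8333, 2.3333).

Step 2 — sample covariance matrix, S[i,j] = (1/(n-1)) · Σ_k (x_{k,i} - mean_i) · (x_{k,j} - mean_j), divisor n-1 = 5:
  S[X,X] = ((3.1667)·(3.1667) + (4.1667)·(4.1667) + (-2.8333)·(-2.8333) + (1.1667)·(1.1667) + (-1.8333)·(-1.8333) + (-3.8333)·(-3.8333)) / 5 = 54.8333/5 = 10.9667
  S[X,Y] = ((3.1667)·(0.6667) + (4.1667)·(-2.3333) + (-2.8333)·(0.6667) + (1.1667)·(0.6667) + (-1.8333)·(2.6667) + (-3.8333)·(-2.3333)) / 5 = -4.6667/5 = -0.9333
  S[Y,Y] = ((0.6667)·(0.6667) + (-2.3333)·(-2.3333) + (0.6667)·(0.6667) + (0.6667)·(0.6667) + (2.6667)·(2.6667) + (-2.3333)·(-2.3333)) / 5 = 19.3333/5 = 3.8667
  S = [[10.9667, -0.9333],
 [-0.9333, 3.8667]].

Step 3 — invert S. det(S) = 10.9667·3.8667 - (-0.9333)² = 41.5333.
  S^{-1} = (1/det) · [[d, -b], [-b, a]] = [[0.0931, 0.0225],
 [0.0225, 0.264]].

Step 4 — quadratic form (x̄ - mu_0)^T · S^{-1} · (x̄ - mu_0):
  S^{-1} · (x̄ - mu_0) = (0.2231, 0.6573),
  (x̄ - mu_0)^T · [...] = (1.8333)·(0.2231) + (2.3333)·(0.6573) = 1.9428.

Step 5 — scale by n: T² = 6 · 1.9428 = 11.6565.

T² ≈ 11.6565


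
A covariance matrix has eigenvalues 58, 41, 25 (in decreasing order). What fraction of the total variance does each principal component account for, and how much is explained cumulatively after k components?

Step 1 — total variance = trace(Sigma) = Σ λ_i = 58 + 41 + 25 = 124.

Step 2 — fraction explained by component i = λ_i / Σ λ:
  PC1: 58/124 = 0.4677
  PC2: 41/124 = 0.3306
  PC3: 25/124 = 0.2016

Step 3 — cumulative fraction after k components = (λ_1 + ... + λ_k) / Σ λ:
  k = 1: 58/124 = 0.4677
  k = 2: (58 + 41)/124 = 99/124 = 0.7984
  k = 3: (58 + 41 + 25)/124 = 124/124 = 1

Summary (fraction, with percent):

explained: PC1 0.4677 (46.77%), PC2 0.3306 (33.06%), PC3 0.2016 (20.16%);  cumulative: 0.4677, 0.7984, 1


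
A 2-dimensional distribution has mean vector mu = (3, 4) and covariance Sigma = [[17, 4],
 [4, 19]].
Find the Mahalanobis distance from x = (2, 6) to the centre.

Step 1 — centre the observation: (x - mu) = (-1, 2).

Step 2 — invert Sigma. det(Sigma) = 17·19 - (4)² = 307.
  Sigma^{-1} = (1/det) · [[d, -b], [-b, a]] = [[0.0619, -0.013],
 [-0.013, 0.0554]].

Step 3 — form the quadratic (x - mu)^T · Sigma^{-1} · (x - mu):
  Sigma^{-1} · (x - mu) = (-0.0879, 0.1238).
  (x - mu)^T · [Sigma^{-1} · (x - mu)] = (-1)·(-0.0879) + (2)·(0.1238) = 0.3355.

Step 4 — take square root: d = √(0.3355) ≈ 0.5792.

d(x, mu) = √(0.3355) ≈ 0.5792


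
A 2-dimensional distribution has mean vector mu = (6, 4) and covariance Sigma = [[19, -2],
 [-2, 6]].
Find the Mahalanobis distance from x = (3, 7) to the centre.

Step 1 — centre the observation: (x - mu) = (-3, 3).

Step 2 — invert Sigma. det(Sigma) = 19·6 - (-2)² = 110.
  Sigma^{-1} = (1/det) · [[d, -b], [-b, a]] = [[0.0545, 0.0182],
 [0.0182, 0.1727]].

Step 3 — form the quadratic (x - mu)^T · Sigma^{-1} · (x - mu):
  Sigma^{-1} · (x - mu) = (-0.1091, 0.4636).
  (x - mu)^T · [Sigma^{-1} · (x - mu)] = (-3)·(-0.1091) + (3)·(0.4636) = 1.7182.

Step 4 — take square root: d = √(1.7182) ≈ 1.3108.

d(x, mu) = √(1.7182) ≈ 1.3108
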